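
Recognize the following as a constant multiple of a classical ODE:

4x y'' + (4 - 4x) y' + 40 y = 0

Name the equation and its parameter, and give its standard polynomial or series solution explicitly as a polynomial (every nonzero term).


All three coefficients share the factor 4; dividing through by 4 gives  x y'' + (1 - x) y' + 10 y = 0.
This matches the Laguerre equation x y'' + (1 - x) y' + n y = 0 with n = 10; the polynomial solution is L_10(x).
With y = sum_k a_k x^k, matching x^k gives (k+1)k a_{k+1} + (k+1) a_{k+1} - k a_k + n a_k = 0, i.e. (k+1)^2 a_{k+1} = (k - n) a_k = (k - 10) a_k. The right side vanishes at k = 10, so the series terminates at degree 10.
Standard normalization L_n(0) = 1 gives a_0 = 1. Work upward with a_{k+1} = (k - 10) a_k / (k+1)^2:
  a_1 = (0 - 10)(1) / 1^2 = -10/1 = -10
  a_2 = (1 - 10)(-10) / 2^2 = 90/4 = 45/2
  a_3 = (2 - 10)(45/2) / 3^2 = -180/9 = -20
  a_4 = (3 - 10)(-20) / 4^2 = 140/16 = 35/4
  a_5 = (4 - 10)(35/4) / 5^2 = (-105/2)/25 = -21/10
  a_6 = (5 - 10)(-21/10) / 6^2 = (21/2)/36 = 7/24
  a_7 = (6 - 10)(7/24) / 7^2 = (-7/6)/49 = -1/42
  a_8 = (7 - 10)(-1/42) / 8^2 = (1/14)/64 = 1/896
  a_9 = (8 - 10)(1/896) / 9^2 = (-1/448)/81 = -1/36288
  a_10 = (9 - 10)(-1/36288) / 10^2 = (1/36288)/100 = 1/3628800
Hence L_10(x) = x^10/3628800 - x^9/36288 + x^8/896 - x^7/42 + 7 x^6/24 - 21 x^5/10 + 35 x^4/4 - 20 x^3 + 45 x^2/2 - 10 x + 1.

L_10(x); series = x^10/3628800 - x^9/36288 + x^8/896 - x^7/42 + 7 x^6/24 - 21 x^5/10 + 35 x^4/4 - 20 x^3 + 45 x^2/2 - 10 x + 1


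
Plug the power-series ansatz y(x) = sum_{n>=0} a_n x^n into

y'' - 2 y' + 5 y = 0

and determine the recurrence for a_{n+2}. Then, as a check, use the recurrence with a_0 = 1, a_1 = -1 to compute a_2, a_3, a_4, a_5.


Substitute y = sum_n a_n x^n.
y''(x) has coefficient (n+2)(n+1) a_{n+2} at x^n;
-2 y'(x) has coefficient -2 (n+1) a_{n+1} at x^n;
5 y(x) has coefficient 5 a_n at x^n.
Matching x^n: (n+2)(n+1) a_{n+2} - 2 (n+1) a_{n+1} + 5 a_n = 0.
Thus a_{n+2} = [2 (n+1) a_{n+1} - 5 a_n] / ((n+1)(n+2)).

Check with a_0 = 1, a_1 = -1 (apply the recurrence for n = 0, 1, 2, 3): a_0 = 1, a_1 = -1, a_2 = -7/2, a_3 = -3/2, a_4 = 17/24, a_5 = 79/120.

a_(n+2) = [2 (n+1) a_(n+1) - 5 a_n] / ((n+1)(n+2)); check: a_0 = 1, a_1 = -1, a_2 = -7/2, a_3 = -3/2, a_4 = 17/24, a_5 = 79/120


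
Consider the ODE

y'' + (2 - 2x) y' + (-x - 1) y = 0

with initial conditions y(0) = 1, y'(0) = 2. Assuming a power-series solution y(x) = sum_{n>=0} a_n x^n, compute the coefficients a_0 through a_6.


Ansatz: y(x) = sum_{n>=0} a_n x^n, so y'(x) = sum_{n>=1} n a_n x^(n-1) and y''(x) = sum_{n>=2} n(n-1) a_n x^(n-2).
Substitute into P(x) y'' + Q(x) y' + R(x) y = 0 with P(x) = 1, Q(x) = 2 - 2x, R(x) = -x - 1, and match powers of x.
Initial conditions: a_0 = 1, a_1 = 2.
Setting the coefficient of each power of x to zero and solving order by order (substituting the coefficients already found):
  x^0: 2 a_2 + 2 a_1 - a_0 = 0  ->  2 a_2 = -2 a_1 + a_0 = -3  ->  a_2 = -3/2
  x^1: 6 a_3 + 4 a_2 - 3 a_1 - a_0 = 0  ->  6 a_3 = -4 a_2 + 3 a_1 + a_0 = 13  ->  a_3 = 13/6
  x^2: 12 a_4 + 6 a_3 - 5 a_2 - a_1 = 0  ->  12 a_4 = -6 a_3 + 5 a_2 + a_1 = -37/2  ->  a_4 = -37/24
  x^3: 20 a_5 + 8 a_4 - 7 a_3 - a_2 = 0  ->  20 a_5 = -8 a_4 + 7 a_3 + a_2 = 26  ->  a_5 = 13/10
  x^4: 30 a_6 + 10 a_5 - 9 a_4 - a_3 = 0  ->  30 a_6 = -10 a_5 + 9 a_4 + a_3 = -593/24  ->  a_6 = -593/720
Truncated series: y(x) = 1 + 2 x - (3/2) x^2 + (13/6) x^3 - (37/24) x^4 + (13/10) x^5 - (593/720) x^6 + O(x^7).

a_0 = 1; a_1 = 2; a_2 = -3/2; a_3 = 13/6; a_4 = -37/24; a_5 = 13/10; a_6 = -593/720


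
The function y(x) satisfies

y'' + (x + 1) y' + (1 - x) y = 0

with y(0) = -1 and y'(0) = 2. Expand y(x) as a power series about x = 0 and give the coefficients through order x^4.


Ansatz: y(x) = sum_{n>=0} a_n x^n, so y'(x) = sum_{n>=1} n a_n x^(n-1) and y''(x) = sum_{n>=2} n(n-1) a_n x^(n-2).
Substitute into P(x) y'' + Q(x) y' + R(x) y = 0 with P(x) = 1, Q(x) = x + 1, R(x) = 1 - x, and match powers of x.
Initial conditions: a_0 = -1, a_1 = 2.
Setting the coefficient of each power of x to zero and solving order by order (substituting the coefficients already found):
  x^0: 2 a_2 + a_1 + a_0 = 0  ->  2 a_2 = -a_1 - a_0 = -1  ->  a_2 = -1/2
  x^1: 6 a_3 + 2 a_2 + 2 a_1 - a_0 = 0  ->  6 a_3 = -2 a_2 - 2 a_1 + a_0 = -4  ->  a_3 = -2/3
  x^2: 12 a_4 + 3 a_3 + 3 a_2 - a_1 = 0  ->  12 a_4 = -3 a_3 - 3 a_2 + a_1 = 11/2  ->  a_4 = 11/24
Truncated series: y(x) = -1 + 2 x - (1/2) x^2 - (2/3) x^3 + (11/24) x^4 + O(x^5).

a_0 = -1; a_1 = 2; a_2 = -1/2; a_3 = -2/3; a_4 = 11/24


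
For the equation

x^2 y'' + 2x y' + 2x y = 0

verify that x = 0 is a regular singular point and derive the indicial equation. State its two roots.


Divide by x^2 to reach normal form y'' + P_1(x) y' + P_2(x) y = 0 with P_1(x) = 2/x and P_2(x) = 2/x.
x = 0 is a singular point because the y'-coefficient 2/x has a pole at x = 0 and the y-coefficient 2/x has a pole at x = 0.
It is a regular singular point because x P_1(x) = p(x) = 2 and x^2 P_2(x) = q(x) = 2x are polynomials, hence analytic at x = 0.
p(0) = 2,  q(0) = 0.
Indicial equation: r(r-1) + p(0) r + q(0) = 0, i.e. r^2 + (p(0) - 1) r + q(0) = 0, i.e. r^2 + 1 r = 0.
Discriminant: (1)^2 - 4(0) = 1, so r = (-1 ± 1)/2.
Solving: r_1 = 0, r_2 = -1.

indicial: r^2 + 1 r = 0; roots r_1 = 0, r_2 = -1


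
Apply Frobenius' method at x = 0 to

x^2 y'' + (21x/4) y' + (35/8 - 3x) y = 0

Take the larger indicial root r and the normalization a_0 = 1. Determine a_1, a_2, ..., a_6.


Write in Frobenius form y'' + (p(x)/x) y' + (q(x)/x^2) y = 0:
  p(x) = 21/4,  q(x) = 35/8 - 3x.
Indicial equation: r(r-1) + (21/4) r + (35/8) = 0 -> roots r_1 = -7/4, r_2 = -5/2.
Take r = r_1 = -7/4. Let y(x) = x^r sum_{n>=0} a_n x^n with a_0 = 1.
Substitute y = x^r sum a_n x^n and match x^{r+n}. The recurrence is
  D(n) a_n - 3 a_{n-1} = 0,  where D(n) = (r+n)(r+n-1) + (21/4)(r+n) + (35/8).
  a_n = 3 / D(n) * a_{n-1}.
Since the indicial polynomial factors as (r - r_1)(r - r_2), D(n) = (r_1 + n - r_1)(r_1 + n - r_2) = n(n + 3/4).
Evaluating step by step (a_0 = 1):
  n = 1: D(1) = 1(1 + 3/4) = 7/4; numerator = 3(1) = 3; a_1 = (3)/(7/4) = 12/7
  n = 2: D(2) = 2(2 + 3/4) = 11/2; numerator = 3(12/7) = 36/7; a_2 = (36/7)/(11/2) = 72/77
  n = 3: D(3) = 3(3 + 3/4) = 45/4; numerator = 3(72/77) = 216/77; a_3 = (216/77)/(45/4) = 96/385
  n = 4: D(4) = 4(4 + 3/4) = 19; numerator = 3(96/385) = 288/385; a_4 = (288/385)/(19) = 288/7315
  n = 5: D(5) = 5(5 + 3/4) = 115/4; numerator = 3(288/7315) = 864/7315; a_5 = (864/7315)/(115/4) = 3456/841225
  n = 6: D(6) = 6(6 + 3/4) = 81/2; numerator = 3(3456/841225) = 10368/841225; a_6 = (10368/841225)/(81/2) = 256/841225

r = -7/4; a_0 = 1; a_1 = 12/7; a_2 = 72/77; a_3 = 96/385; a_4 = 288/7315; a_5 = 3456/841225; a_6 = 256/841225


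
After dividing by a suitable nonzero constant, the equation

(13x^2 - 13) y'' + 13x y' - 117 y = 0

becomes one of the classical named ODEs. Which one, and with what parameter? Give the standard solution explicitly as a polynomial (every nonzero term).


All three coefficients share the factor -13; dividing through by -13 gives  (1 - x^2) y'' - x y' + 9 y = 0.
This matches the Chebyshev equation (1 - x^2) y'' - x y' + n^2 y = 0 (note the -x y' term, not -2x y') with n^2 = 9, so n = 3; the polynomial solution is T_3(x).
With y = sum_k a_k x^k, matching x^k gives (k+2)(k+1) a_{k+2} = (k^2 - n^2) a_k = (k - 3)(k + 3) a_k. The right side vanishes at k = 3, so the series with the parity of 3 terminates at degree 3.
Standard normalization: leading coefficient of T_n is 2^(n-1), so a_3 = 2^2 = 4. Work downward with a_k = (k+1)(k+2) a_{k+2} / ((k - 3)(k + 3)):
  a_1 = (2)(3)(4) / ((1 - 3)(1 + 3)) = 24/(-8) = -3
Hence T_3(x) = 4 x^3 - 3 x.

T_3(x); series = 4 x^3 - 3 x


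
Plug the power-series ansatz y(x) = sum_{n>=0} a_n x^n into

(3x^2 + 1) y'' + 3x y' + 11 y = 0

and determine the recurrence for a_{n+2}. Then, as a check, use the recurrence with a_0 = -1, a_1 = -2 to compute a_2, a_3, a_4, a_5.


Substitute y = sum_n a_n x^n.
(1 + 3 x^2) y'' contributes (n+2)(n+1) a_{n+2} + 3 n(n-1) a_n at x^n.
3 x y'(x) contributes 3 n a_n at x^n.
11 y(x) contributes 11 a_n at x^n.
Matching x^n: (n+2)(n+1) a_{n+2} + (3 n(n-1) + 3 n + 11) a_n = 0.
Thus a_{n+2} = (-3 n(n-1) - 3 n - 11) / ((n+1)(n+2)) * a_n.

Check with a_0 = -1, a_1 = -2 (apply the recurrence for n = 0, 1, 2, 3): a_0 = -1, a_1 = -2, a_2 = 11/2, a_3 = 14/3, a_4 = -253/24, a_5 = -133/15.

a_(n+2) = (-3 n(n-1) - 3 n - 11) / ((n+1)(n+2)) * a_n; check: a_0 = -1, a_1 = -2, a_2 = 11/2, a_3 = 14/3, a_4 = -253/24, a_5 = -133/15


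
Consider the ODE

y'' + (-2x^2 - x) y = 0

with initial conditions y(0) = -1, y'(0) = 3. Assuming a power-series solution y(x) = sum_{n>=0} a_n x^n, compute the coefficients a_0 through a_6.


Ansatz: y(x) = sum_{n>=0} a_n x^n, so y'(x) = sum_{n>=1} n a_n x^(n-1) and y''(x) = sum_{n>=2} n(n-1) a_n x^(n-2).
Substitute into P(x) y'' + Q(x) y' + R(x) y = 0 with P(x) = 1, Q(x) = 0, R(x) = -2x^2 - x, and match powers of x.
Initial conditions: a_0 = -1, a_1 = 3.
Setting the coefficient of each power of x to zero and solving order by order (substituting the coefficients already found):
  x^0: 2 a_2 = 0  ->  a_2 = 0
  x^1: 6 a_3 - a_0 = 0  ->  6 a_3 = a_0 = -1  ->  a_3 = -1/6
  x^2: 12 a_4 - a_1 - 2 a_0 = 0  ->  12 a_4 = a_1 + 2 a_0 = 1  ->  a_4 = 1/12
  x^3: 20 a_5 - a_2 - 2 a_1 = 0  ->  20 a_5 = a_2 + 2 a_1 = 6  ->  a_5 = 3/10
  x^4: 30 a_6 - a_3 - 2 a_2 = 0  ->  30 a_6 = a_3 + 2 a_2 = -1/6  ->  a_6 = -1/180
Truncated series: y(x) = -1 + 3 x - (1/6) x^3 + (1/12) x^4 + (3/10) x^5 - (1/180) x^6 + O(x^7).

a_0 = -1; a_1 = 3; a_2 = 0; a_3 = -1/6; a_4 = 1/12; a_5 = 3/10; a_6 = -1/180


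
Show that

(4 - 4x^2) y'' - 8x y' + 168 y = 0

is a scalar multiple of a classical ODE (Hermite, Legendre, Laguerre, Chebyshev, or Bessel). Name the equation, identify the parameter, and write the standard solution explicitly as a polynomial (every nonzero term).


All three coefficients share the factor 4; dividing through by 4 gives  (1 - x^2) y'' - 2x y' + 42 y = 0.
This matches the Legendre equation (1 - x^2) y'' - 2x y' + n(n+1) y = 0 (note the -2x y' term) with n(n+1) = 42, so n = 6; the polynomial solution is P_6(x).
With y = sum_k a_k x^k, matching x^k gives (k+2)(k+1) a_{k+2} = [k(k+1) - n(n+1)] a_k = (k - 6)(k + 7) a_k. The right side vanishes at k = 6, so the series with the parity of 6 terminates at degree 6.
Standard normalization (P_n(1) = 1): leading coefficient (2n)!/(2^n (n!)^2) = 479001600/(64*518400) = 231/16, so a_6 = 231/16. Work downward with a_k = (k+1)(k+2) a_{k+2} / ((k - 6)(k + 7)):
  a_4 = (5)(6)(231/16) / ((4 - 6)(4 + 7)) = (3465/8)/(-22) = -315/16
  a_2 = (3)(4)(-315/16) / ((2 - 6)(2 + 7)) = (-945/4)/(-36) = 105/16
  a_0 = (1)(2)(105/16) / ((0 - 6)(0 + 7)) = (105/8)/(-42) = -5/16
Hence P_6(x) = 231 x^6/16 - 315 x^4/16 + 105 x^2/16 - 5/16.

P_6(x); series = 231 x^6/16 - 315 x^4/16 + 105 x^2/16 - 5/16


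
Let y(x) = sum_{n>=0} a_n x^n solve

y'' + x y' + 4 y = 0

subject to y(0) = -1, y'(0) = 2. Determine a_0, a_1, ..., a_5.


Ansatz: y(x) = sum_{n>=0} a_n x^n, so y'(x) = sum_{n>=1} n a_n x^(n-1) and y''(x) = sum_{n>=2} n(n-1) a_n x^(n-2).
Substitute into P(x) y'' + Q(x) y' + R(x) y = 0 with P(x) = 1, Q(x) = x, R(x) = 4, and match powers of x.
Initial conditions: a_0 = -1, a_1 = 2.
Setting the coefficient of each power of x to zero and solving order by order (substituting the coefficients already found):
  x^0: 2 a_2 + 4 a_0 = 0  ->  2 a_2 = -4 a_0 = 4  ->  a_2 = 2
  x^1: 6 a_3 + 5 a_1 = 0  ->  6 a_3 = -5 a_1 = -10  ->  a_3 = -5/3
  x^2: 12 a_4 + 6 a_2 = 0  ->  12 a_4 = -6 a_2 = -12  ->  a_4 = -1
  x^3: 20 a_5 + 7 a_3 = 0  ->  20 a_5 = -7 a_3 = 35/3  ->  a_5 = 7/12
Truncated series: y(x) = -1 + 2 x + 2 x^2 - (5/3) x^3 - x^4 + (7/12) x^5 + O(x^6).

a_0 = -1; a_1 = 2; a_2 = 2; a_3 = -5/3; a_4 = -1; a_5 = 7/12


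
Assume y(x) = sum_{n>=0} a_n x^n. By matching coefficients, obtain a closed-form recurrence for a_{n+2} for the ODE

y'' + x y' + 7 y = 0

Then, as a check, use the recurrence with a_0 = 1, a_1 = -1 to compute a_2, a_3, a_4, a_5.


Substitute y = sum_n a_n x^n.
y''(x) has coefficient (n+2)(n+1) a_{n+2} at x^n;
x y'(x) has coefficient n a_n at x^n (shift);
7 y(x) has coefficient 7 a_n at x^n.
Matching x^n: (n+2)(n+1) a_{n+2} + (n + 7) a_n = 0.
Thus a_{n+2} = (-n - 7) / ((n+1)(n+2)) * a_n.

Check with a_0 = 1, a_1 = -1 (apply the recurrence for n = 0, 1, 2, 3): a_0 = 1, a_1 = -1, a_2 = -7/2, a_3 = 4/3, a_4 = 21/8, a_5 = -2/3.

a_(n+2) = (-n - 7) / ((n+1)(n+2)) * a_n; check: a_0 = 1, a_1 = -1, a_2 = -7/2, a_3 = 4/3, a_4 = 21/8, a_5 = -2/3


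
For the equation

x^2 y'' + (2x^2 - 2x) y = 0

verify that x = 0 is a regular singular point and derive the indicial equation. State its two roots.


Divide by x^2 to reach normal form y'' + P_1(x) y' + P_2(x) y = 0 with P_1(x) = 0 and P_2(x) = 2 - 2/x.
x = 0 is a singular point because the y-coefficient 2 - 2/x has a pole at x = 0.
It is a regular singular point because x P_1(x) = p(x) = 0 and x^2 P_2(x) = q(x) = 2x^2 - 2x are polynomials, hence analytic at x = 0.
p(0) = 0,  q(0) = 0.
Indicial equation: r(r-1) + p(0) r + q(0) = 0, i.e. r^2 + (p(0) - 1) r + q(0) = 0, i.e. r^2 - 1 r = 0.
Discriminant: (-1)^2 - 4(0) = 1, so r = (1 ± 1)/2.
Solving: r_1 = 1, r_2 = 0.

indicial: r^2 - 1 r = 0; roots r_1 = 1, r_2 = 0


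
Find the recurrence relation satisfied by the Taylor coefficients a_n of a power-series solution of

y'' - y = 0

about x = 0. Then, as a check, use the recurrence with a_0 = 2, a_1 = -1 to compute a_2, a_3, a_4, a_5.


Substitute y = sum_n a_n x^n into y'' + (const) y = 0.
y''(x) = sum_{n>=0} (n+2)(n+1) a_{n+2} x^n.
The ODE becomes sum_n [(n+2)(n+1) a_{n+2} - 1 a_n] x^n = 0.
Setting each coefficient to zero gives the recurrence:
  (n+2)(n+1) a_{n+2} - 1 a_n = 0,
  a_{n+2} = 1 / ((n+1)(n+2)) a_n.

Check with a_0 = 2, a_1 = -1 (apply the recurrence for n = 0, 1, 2, 3): a_0 = 2, a_1 = -1, a_2 = 1, a_3 = -1/6, a_4 = 1/12, a_5 = -1/120.

a_{n+2} = 1/((n+1)(n+2)) * a_n; check: a_0 = 2, a_1 = -1, a_2 = 1, a_3 = -1/6, a_4 = 1/12, a_5 = -1/120


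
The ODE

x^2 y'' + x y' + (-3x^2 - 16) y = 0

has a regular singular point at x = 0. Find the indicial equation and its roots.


Divide by x^2 to reach normal form y'' + P_1(x) y' + P_2(x) y = 0 with P_1(x) = 1/x and P_2(x) = -3 - 16/x^2.
x = 0 is a singular point because the y'-coefficient 1/x has a pole at x = 0 and the y-coefficient -3 - 16/x^2 has a pole at x = 0.
It is a regular singular point because x P_1(x) = p(x) = 1 and x^2 P_2(x) = q(x) = -3x^2 - 16 are polynomials, hence analytic at x = 0.
p(0) = 1,  q(0) = -16.
Indicial equation: r(r-1) + p(0) r + q(0) = 0, i.e. r^2 + (p(0) - 1) r + q(0) = 0, i.e. r^2 - 16 = 0.
Discriminant: (0)^2 - 4(-16) = 64, so r = (0 ± 8)/2.
Solving: r_1 = 4, r_2 = -4.

indicial: r^2 - 16 = 0; roots r_1 = 4, r_2 = -4


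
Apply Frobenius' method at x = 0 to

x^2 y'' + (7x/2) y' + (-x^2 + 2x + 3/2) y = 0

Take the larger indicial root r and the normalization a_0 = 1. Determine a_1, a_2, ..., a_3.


Write in Frobenius form y'' + (p(x)/x) y' + (q(x)/x^2) y = 0:
  p(x) = 7/2,  q(x) = -x^2 + 2x + 3/2.
Indicial equation: r(r-1) + (7/2) r + (3/2) = 0 -> roots r_1 = -1, r_2 = -3/2.
Take r = r_1 = -1. Let y(x) = x^r sum_{n>=0} a_n x^n with a_0 = 1.
Substitute y = x^r sum a_n x^n and match x^{r+n}. The recurrence is
  D(n) a_n + 2 a_{n-1} - 1 a_{n-2} = 0,  where D(n) = (r+n)(r+n-1) + (7/2)(r+n) + (3/2).
  a_n = [-2 a_{n-1} + 1 a_{n-2}] / D(n).
Since the indicial polynomial factors as (r - r_1)(r - r_2), D(n) = (r_1 + n - r_1)(r_1 + n - r_2) = n(n + 1/2).
Evaluating step by step (a_0 = 1):
  n = 1: D(1) = 1(1 + 1/2) = 3/2; numerator = -2(1) = -2; a_1 = (-2)/(3/2) = -4/3
  n = 2: D(2) = 2(2 + 1/2) = 5; numerator = -2(-4/3) + 1(1) = 11/3; a_2 = (11/3)/(5) = 11/15
  n = 3: D(3) = 3(3 + 1/2) = 21/2; numerator = -2(11/15) + 1(-4/3) = -14/5; a_3 = (-14/5)/(21/2) = -4/15

r = -1; a_0 = 1; a_1 = -4/3; a_2 = 11/15; a_3 = -4/15


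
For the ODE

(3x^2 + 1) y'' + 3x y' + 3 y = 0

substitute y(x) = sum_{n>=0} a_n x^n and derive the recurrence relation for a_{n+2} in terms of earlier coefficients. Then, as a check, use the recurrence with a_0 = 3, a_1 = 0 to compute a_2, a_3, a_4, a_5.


Substitute y = sum_n a_n x^n.
(1 + 3 x^2) y'' contributes (n+2)(n+1) a_{n+2} + 3 n(n-1) a_n at x^n.
3 x y'(x) contributes 3 n a_n at x^n.
3 y(x) contributes 3 a_n at x^n.
Matching x^n: (n+2)(n+1) a_{n+2} + (3 n(n-1) + 3 n + 3) a_n = 0.
Thus a_{n+2} = (-3 n(n-1) - 3 n - 3) / ((n+1)(n+2)) * a_n.

Check with a_0 = 3, a_1 = 0 (apply the recurrence for n = 0, 1, 2, 3): a_0 = 3, a_1 = 0, a_2 = -9/2, a_3 = 0, a_4 = 45/8, a_5 = 0.

a_(n+2) = (-3 n(n-1) - 3 n - 3) / ((n+1)(n+2)) * a_n; check: a_0 = 3, a_1 = 0, a_2 = -9/2, a_3 = 0, a_4 = 45/8, a_5 = 0


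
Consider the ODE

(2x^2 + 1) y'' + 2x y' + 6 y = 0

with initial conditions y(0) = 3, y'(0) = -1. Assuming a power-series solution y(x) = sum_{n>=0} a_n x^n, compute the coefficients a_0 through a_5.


Ansatz: y(x) = sum_{n>=0} a_n x^n, so y'(x) = sum_{n>=1} n a_n x^(n-1) and y''(x) = sum_{n>=2} n(n-1) a_n x^(n-2).
Substitute into P(x) y'' + Q(x) y' + R(x) y = 0 with P(x) = 2x^2 + 1, Q(x) = 2x, R(x) = 6, and match powers of x.
Initial conditions: a_0 = 3, a_1 = -1.
Setting the coefficient of each power of x to zero and solving order by order (substituting the coefficients already found):
  x^0: 2 a_2 + 6 a_0 = 0  ->  2 a_2 = -6 a_0 = -18  ->  a_2 = -9
  x^1: 6 a_3 + 8 a_1 = 0  ->  6 a_3 = -8 a_1 = 8  ->  a_3 = 4/3
  x^2: 12 a_4 + 14 a_2 = 0  ->  12 a_4 = -14 a_2 = 126  ->  a_4 = 21/2
  x^3: 20 a_5 + 24 a_3 = 0  ->  20 a_5 = -24 a_3 = -32  ->  a_5 = -8/5
Truncated series: y(x) = 3 - x - 9 x^2 + (4/3) x^3 + (21/2) x^4 - (8/5) x^5 + O(x^6).

a_0 = 3; a_1 = -1; a_2 = -9; a_3 = 4/3; a_4 = 21/2; a_5 = -8/5


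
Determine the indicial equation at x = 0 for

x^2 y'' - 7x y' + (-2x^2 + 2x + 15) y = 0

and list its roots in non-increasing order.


Divide by x^2 to reach normal form y'' + P_1(x) y' + P_2(x) y = 0 with P_1(x) = -7/x and P_2(x) = -2 + 2/x + 15/x^2.
x = 0 is a singular point because the y'-coefficient -7/x has a pole at x = 0 and the y-coefficient -2 + 2/x + 15/x^2 has a pole at x = 0.
It is a regular singular point because x P_1(x) = p(x) = -7 and x^2 P_2(x) = q(x) = -2x^2 + 2x + 15 are polynomials, hence analytic at x = 0.
p(0) = -7,  q(0) = 15.
Indicial equation: r(r-1) + p(0) r + q(0) = 0, i.e. r^2 + (p(0) - 1) r + q(0) = 0, i.e. r^2 - 8 r + 15 = 0.
Discriminant: (-8)^2 - 4(15) = 4, so r = (8 ± 2)/2.
Solving: r_1 = 5, r_2 = 3.

indicial: r^2 - 8 r + 15 = 0; roots r_1 = 5, r_2 = 3


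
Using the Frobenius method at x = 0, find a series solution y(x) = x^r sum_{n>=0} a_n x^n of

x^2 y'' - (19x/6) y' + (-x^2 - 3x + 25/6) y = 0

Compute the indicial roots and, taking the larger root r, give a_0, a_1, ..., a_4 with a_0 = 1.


Write in Frobenius form y'' + (p(x)/x) y' + (q(x)/x^2) y = 0:
  p(x) = -19/6,  q(x) = -x^2 - 3x + 25/6.
Indicial equation: r(r-1) + (-19/6) r + (25/6) = 0 -> roots r_1 = 5/2, r_2 = 5/3.
Take r = r_1 = 5/2. Let y(x) = x^r sum_{n>=0} a_n x^n with a_0 = 1.
Substitute y = x^r sum a_n x^n and match x^{r+n}. The recurrence is
  D(n) a_n - 3 a_{n-1} - 1 a_{n-2} = 0,  where D(n) = (r+n)(r+n-1) + (-19/6)(r+n) + (25/6).
  a_n = [3 a_{n-1} + 1 a_{n-2}] / D(n).
Since the indicial polynomial factors as (r - r_1)(r - r_2), D(n) = (r_1 + n - r_1)(r_1 + n - r_2) = n(n + 5/6).
Evaluating step by step (a_0 = 1):
  n = 1: D(1) = 1(1 + 5/6) = 11/6; numerator = 3(1) = 3; a_1 = (3)/(11/6) = 18/11
  n = 2: D(2) = 2(2 + 5/6) = 17/3; numerator = 3(18/11) + 1(1) = 65/11; a_2 = (65/11)/(17/3) = 195/187
  n = 3: D(3) = 3(3 + 5/6) = 23/2; numerator = 3(195/187) + 1(18/11) = 81/17; a_3 = (81/17)/(23/2) = 162/391
  n = 4: D(4) = 4(4 + 5/6) = 58/3; numerator = 3(162/391) + 1(195/187) = 9831/4301; a_4 = (9831/4301)/(58/3) = 1017/8602

r = 5/2; a_0 = 1; a_1 = 18/11; a_2 = 195/187; a_3 = 162/391; a_4 = 1017/8602


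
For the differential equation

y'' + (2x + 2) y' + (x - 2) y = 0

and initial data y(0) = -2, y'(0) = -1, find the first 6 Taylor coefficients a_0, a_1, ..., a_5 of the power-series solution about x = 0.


Ansatz: y(x) = sum_{n>=0} a_n x^n, so y'(x) = sum_{n>=1} n a_n x^(n-1) and y''(x) = sum_{n>=2} n(n-1) a_n x^(n-2).
Substitute into P(x) y'' + Q(x) y' + R(x) y = 0 with P(x) = 1, Q(x) = 2x + 2, R(x) = x - 2, and match powers of x.
Initial conditions: a_0 = -2, a_1 = -1.
Setting the coefficient of each power of x to zero and solving order by order (substituting the coefficients already found):
  x^0: 2 a_2 + 2 a_1 - 2 a_0 = 0  ->  2 a_2 = -2 a_1 + 2 a_0 = -2  ->  a_2 = -1
  x^1: 6 a_3 + 4 a_2 + a_0 = 0  ->  6 a_3 = -4 a_2 - a_0 = 6  ->  a_3 = 1
  x^2: 12 a_4 + 6 a_3 + 2 a_2 + a_1 = 0  ->  12 a_4 = -6 a_3 - 2 a_2 - a_1 = -3  ->  a_4 = -1/4
  x^3: 20 a_5 + 8 a_4 + 4 a_3 + a_2 = 0  ->  20 a_5 = -8 a_4 - 4 a_3 - a_2 = -1  ->  a_5 = -1/20
Truncated series: y(x) = -2 - x - x^2 + x^3 - (1/4) x^4 - (1/20) x^5 + O(x^6).

a_0 = -2; a_1 = -1; a_2 = -1; a_3 = 1; a_4 = -1/4; a_5 = -1/20


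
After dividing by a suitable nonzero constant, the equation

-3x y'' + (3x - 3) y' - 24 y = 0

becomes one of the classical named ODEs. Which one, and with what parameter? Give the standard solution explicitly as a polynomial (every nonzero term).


All three coefficients share the factor -3; dividing through by -3 gives  x y'' + (1 - x) y' + 8 y = 0.
This matches the Laguerre equation x y'' + (1 - x) y' + n y = 0 with n = 8; the polynomial solution is L_8(x).
With y = sum_k a_k x^k, matching x^k gives (k+1)k a_{k+1} + (k+1) a_{k+1} - k a_k + n a_k = 0, i.e. (k+1)^2 a_{k+1} = (k - n) a_k = (k - 8) a_k. The right side vanishes at k = 8, so the series terminates at degree 8.
Standard normalization L_n(0) = 1 gives a_0 = 1. Work upward with a_{k+1} = (k - 8) a_k / (k+1)^2:
  a_1 = (0 - 8)(1) / 1^2 = -8/1 = -8
  a_2 = (1 - 8)(-8) / 2^2 = 56/4 = 14
  a_3 = (2 - 8)(14) / 3^2 = -84/9 = -28/3
  a_4 = (3 - 8)(-28/3) / 4^2 = (140/3)/16 = 35/12
  a_5 = (4 - 8)(35/12) / 5^2 = (-35/3)/25 = -7/15
  a_6 = (5 - 8)(-7/15) / 6^2 = (7/5)/36 = 7/180
  a_7 = (6 - 8)(7/180) / 7^2 = (-7/90)/49 = -1/630
  a_8 = (7 - 8)(-1/630) / 8^2 = (1/630)/64 = 1/40320
Hence L_8(x) = x^8/40320 - x^7/630 + 7 x^6/180 - 7 x^5/15 + 35 x^4/12 - 28 x^3/3 + 14 x^2 - 8 x + 1.

L_8(x); series = x^8/40320 - x^7/630 + 7 x^6/180 - 7 x^5/15 + 35 x^4/12 - 28 x^3/3 + 14 x^2 - 8 x + 1


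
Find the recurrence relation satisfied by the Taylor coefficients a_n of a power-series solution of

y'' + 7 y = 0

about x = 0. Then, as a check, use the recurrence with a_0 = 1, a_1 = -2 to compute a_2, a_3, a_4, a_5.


Substitute y = sum_n a_n x^n into y'' + (const) y = 0.
y''(x) = sum_{n>=0} (n+2)(n+1) a_{n+2} x^n.
The ODE becomes sum_n [(n+2)(n+1) a_{n+2} + 7 a_n] x^n = 0.
Setting each coefficient to zero gives the recurrence:
  (n+2)(n+1) a_{n+2} + 7 a_n = 0,
  a_{n+2} = -7 / ((n+1)(n+2)) a_n.

Check with a_0 = 1, a_1 = -2 (apply the recurrence for n = 0, 1, 2, 3): a_0 = 1, a_1 = -2, a_2 = -7/2, a_3 = 7/3, a_4 = 49/24, a_5 = -49/60.

a_{n+2} = -7/((n+1)(n+2)) * a_n; check: a_0 = 1, a_1 = -2, a_2 = -7/2, a_3 = 7/3, a_4 = 49/24, a_5 = -49/60


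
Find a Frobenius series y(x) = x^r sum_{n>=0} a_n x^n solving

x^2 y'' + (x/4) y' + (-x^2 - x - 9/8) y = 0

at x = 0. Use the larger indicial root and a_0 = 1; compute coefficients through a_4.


Write in Frobenius form y'' + (p(x)/x) y' + (q(x)/x^2) y = 0:
  p(x) = 1/4,  q(x) = -x^2 - x - 9/8.
Indicial equation: r(r-1) + (1/4) r + (-9/8) = 0 -> roots r_1 = 3/2, r_2 = -3/4.
Take r = r_1 = 3/2. Let y(x) = x^r sum_{n>=0} a_n x^n with a_0 = 1.
Substitute y = x^r sum a_n x^n and match x^{r+n}. The recurrence is
  D(n) a_n - 1 a_{n-1} - 1 a_{n-2} = 0,  where D(n) = (r+n)(r+n-1) + (1/4)(r+n) + (-9/8).
  a_n = [1 a_{n-1} + 1 a_{n-2}] / D(n).
Since the indicial polynomial factors as (r - r_1)(r - r_2), D(n) = (r_1 + n - r_1)(r_1 + n - r_2) = n(n + 9/4).
Evaluating step by step (a_0 = 1):
  n = 1: D(1) = 1(1 + 9/4) = 13/4; numerator = 1(1) = 1; a_1 = (1)/(13/4) = 4/13
  n = 2: D(2) = 2(2 + 9/4) = 17/2; numerator = 1(4/13) + 1(1) = 17/13; a_2 = (17/13)/(17/2) = 2/13
  n = 3: D(3) = 3(3 + 9/4) = 63/4; numerator = 1(2/13) + 1(4/13) = 6/13; a_3 = (6/13)/(63/4) = 8/273
  n = 4: D(4) = 4(4 + 9/4) = 25; numerator = 1(8/273) + 1(2/13) = 50/273; a_4 = (50/273)/(25) = 2/273

r = 3/2; a_0 = 1; a_1 = 4/13; a_2 = 2/13; a_3 = 8/273; a_4 = 2/273


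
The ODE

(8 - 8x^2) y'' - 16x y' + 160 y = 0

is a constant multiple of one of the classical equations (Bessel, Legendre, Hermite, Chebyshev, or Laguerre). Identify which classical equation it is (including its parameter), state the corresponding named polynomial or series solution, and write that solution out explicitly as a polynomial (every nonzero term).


All three coefficients share the factor 8; dividing through by 8 gives  (1 - x^2) y'' - 2x y' + 20 y = 0.
This matches the Legendre equation (1 - x^2) y'' - 2x y' + n(n+1) y = 0 (note the -2x y' term) with n(n+1) = 20, so n = 4; the polynomial solution is P_4(x).
With y = sum_k a_k x^k, matching x^k gives (k+2)(k+1) a_{k+2} = [k(k+1) - n(n+1)] a_k = (k - 4)(k + 5) a_k. The right side vanishes at k = 4, so the series with the parity of 4 terminates at degree 4.
Standard normalization (P_n(1) = 1): leading coefficient (2n)!/(2^n (n!)^2) = 40320/(16*576) = 35/8, so a_4 = 35/8. Work downward with a_k = (k+1)(k+2) a_{k+2} / ((k - 4)(k + 5)):
  a_2 = (3)(4)(35/8) / ((2 - 4)(2 + 5)) = (105/2)/(-14) = -15/4
  a_0 = (1)(2)(-15/4) / ((0 - 4)(0 + 5)) = (-15/2)/(-20) = 3/8
Hence P_4(x) = 35 x^4/8 - 15 x^2/4 + 3/8.

P_4(x); series = 35 x^4/8 - 15 x^2/4 + 3/8


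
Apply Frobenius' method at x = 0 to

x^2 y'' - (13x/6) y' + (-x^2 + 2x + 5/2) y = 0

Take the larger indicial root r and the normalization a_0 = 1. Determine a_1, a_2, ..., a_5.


Write in Frobenius form y'' + (p(x)/x) y' + (q(x)/x^2) y = 0:
  p(x) = -13/6,  q(x) = -x^2 + 2x + 5/2.
Indicial equation: r(r-1) + (-13/6) r + (5/2) = 0 -> roots r_1 = 5/3, r_2 = 3/2.
Take r = r_1 = 5/3. Let y(x) = x^r sum_{n>=0} a_n x^n with a_0 = 1.
Substitute y = x^r sum a_n x^n and match x^{r+n}. The recurrence is
  D(n) a_n + 2 a_{n-1} - 1 a_{n-2} = 0,  where D(n) = (r+n)(r+n-1) + (-13/6)(r+n) + (5/2).
  a_n = [-2 a_{n-1} + 1 a_{n-2}] / D(n).
Since the indicial polynomial factors as (r - r_1)(r - r_2), D(n) = (r_1 + n - r_1)(r_1 + n - r_2) = n(n + 1/6).
Evaluating step by step (a_0 = 1):
  n = 1: D(1) = 1(1 + 1/6) = 7/6; numerator = -2(1) = -2; a_1 = (-2)/(7/6) = -12/7
  n = 2: D(2) = 2(2 + 1/6) = 13/3; numerator = -2(-12/7) + 1(1) = 31/7; a_2 = (31/7)/(13/3) = 93/91
  n = 3: D(3) = 3(3 + 1/6) = 19/2; numerator = -2(93/91) + 1(-12/7) = -342/91; a_3 = (-342/91)/(19/2) = -36/91
  n = 4: D(4) = 4(4 + 1/6) = 50/3; numerator = -2(-36/91) + 1(93/91) = 165/91; a_4 = (165/91)/(50/3) = 99/910
  n = 5: D(5) = 5(5 + 1/6) = 155/6; numerator = -2(99/910) + 1(-36/91) = -279/455; a_5 = (-279/455)/(155/6) = -54/2275

r = 5/3; a_0 = 1; a_1 = -12/7; a_2 = 93/91; a_3 = -36/91; a_4 = 99/910; a_5 = -54/2275


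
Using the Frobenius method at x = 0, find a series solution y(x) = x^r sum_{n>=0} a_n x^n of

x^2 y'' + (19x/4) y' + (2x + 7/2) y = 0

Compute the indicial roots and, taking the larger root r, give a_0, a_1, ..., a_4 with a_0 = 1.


Write in Frobenius form y'' + (p(x)/x) y' + (q(x)/x^2) y = 0:
  p(x) = 19/4,  q(x) = 2x + 7/2.
Indicial equation: r(r-1) + (19/4) r + (7/2) = 0 -> roots r_1 = -7/4, r_2 = -2.
Take r = r_1 = -7/4. Let y(x) = x^r sum_{n>=0} a_n x^n with a_0 = 1.
Substitute y = x^r sum a_n x^n and match x^{r+n}. The recurrence is
  D(n) a_n + 2 a_{n-1} = 0,  where D(n) = (r+n)(r+n-1) + (19/4)(r+n) + (7/2).
  a_n = -2 / D(n) * a_{n-1}.
Since the indicial polynomial factors as (r - r_1)(r - r_2), D(n) = (r_1 + n - r_1)(r_1 + n - r_2) = n(n + 1/4).
Evaluating step by step (a_0 = 1):
  n = 1: D(1) = 1(1 + 1/4) = 5/4; numerator = -2(1) = -2; a_1 = (-2)/(5/4) = -8/5
  n = 2: D(2) = 2(2 + 1/4) = 9/2; numerator = -2(-8/5) = 16/5; a_2 = (16/5)/(9/2) = 32/45
  n = 3: D(3) = 3(3 + 1/4) = 39/4; numerator = -2(32/45) = -64/45; a_3 = (-64/45)/(39/4) = -256/1755
  n = 4: D(4) = 4(4 + 1/4) = 17; numerator = -2(-256/1755) = 512/1755; a_4 = (512/1755)/(17) = 512/29835

r = -7/4; a_0 = 1; a_1 = -8/5; a_2 = 32/45; a_3 = -256/1755; a_4 = 512/29835


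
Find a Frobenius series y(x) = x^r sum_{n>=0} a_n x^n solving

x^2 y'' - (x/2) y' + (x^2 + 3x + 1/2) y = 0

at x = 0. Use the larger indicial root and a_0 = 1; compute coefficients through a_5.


Write in Frobenius form y'' + (p(x)/x) y' + (q(x)/x^2) y = 0:
  p(x) = -1/2,  q(x) = x^2 + 3x + 1/2.
Indicial equation: r(r-1) + (-1/2) r + (1/2) = 0 -> roots r_1 = 1, r_2 = 1/2.
Take r = r_1 = 1. Let y(x) = x^r sum_{n>=0} a_n x^n with a_0 = 1.
Substitute y = x^r sum a_n x^n and match x^{r+n}. The recurrence is
  D(n) a_n + 3 a_{n-1} + 1 a_{n-2} = 0,  where D(n) = (r+n)(r+n-1) + (-1/2)(r+n) + (1/2).
  a_n = [-3 a_{n-1} - 1 a_{n-2}] / D(n).
Since the indicial polynomial factors as (r - r_1)(r - r_2), D(n) = (r_1 + n - r_1)(r_1 + n - r_2) = n(n + 1/2).
Evaluating step by step (a_0 = 1):
  n = 1: D(1) = 1(1 + 1/2) = 3/2; numerator = -3(1) = -3; a_1 = (-3)/(3/2) = -2
  n = 2: D(2) = 2(2 + 1/2) = 5; numerator = -3(-2) - 1(1) = 5; a_2 = (5)/(5) = 1
  n = 3: D(3) = 3(3 + 1/2) = 21/2; numerator = -3(1) - 1(-2) = -1; a_3 = (-1)/(21/2) = -2/21
  n = 4: D(4) = 4(4 + 1/2) = 18; numerator = -3(-2/21) - 1(1) = -5/7; a_4 = (-5/7)/(18) = -5/126
  n = 5: D(5) = 5(5 + 1/2) = 55/2; numerator = -3(-5/126) - 1(-2/21) = 3/14; a_5 = (3/14)/(55/2) = 3/385

r = 1; a_0 = 1; a_1 = -2; a_2 = 1; a_3 = -2/21; a_4 = -5/126; a_5 = 3/385


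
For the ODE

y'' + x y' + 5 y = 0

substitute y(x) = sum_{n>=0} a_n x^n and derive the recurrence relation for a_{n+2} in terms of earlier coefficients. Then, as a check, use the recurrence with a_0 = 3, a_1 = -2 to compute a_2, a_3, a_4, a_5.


Substitute y = sum_n a_n x^n.
y''(x) has coefficient (n+2)(n+1) a_{n+2} at x^n;
x y'(x) has coefficient n a_n at x^n (shift);
5 y(x) has coefficient 5 a_n at x^n.
Matching x^n: (n+2)(n+1) a_{n+2} + (n + 5) a_n = 0.
Thus a_{n+2} = (-n - 5) / ((n+1)(n+2)) * a_n.

Check with a_0 = 3, a_1 = -2 (apply the recurrence for n = 0, 1, 2, 3): a_0 = 3, a_1 = -2, a_2 = -15/2, a_3 = 2, a_4 = 35/8, a_5 = -4/5.

a_(n+2) = (-n - 5) / ((n+1)(n+2)) * a_n; check: a_0 = 3, a_1 = -2, a_2 = -15/2, a_3 = 2, a_4 = 35/8, a_5 = -4/5


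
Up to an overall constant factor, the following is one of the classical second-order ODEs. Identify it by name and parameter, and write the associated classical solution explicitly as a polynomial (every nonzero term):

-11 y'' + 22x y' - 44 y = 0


All three coefficients share the factor -11; dividing through by -11 gives  y'' - 2x y' + 4 y = 0.
This matches the Hermite equation y'' - 2x y' + 2n y = 0 with 2n = 4, so n = 2; the polynomial solution is H_2(x).
With y = sum_k a_k x^k, matching x^k gives (k+2)(k+1) a_{k+2} = 2(k - n) a_k = 2(k - 2) a_k. The right side vanishes at k = 2, so the series with the parity of 2 terminates at degree 2.
Standard normalization: leading coefficient of H_n is 2^n, so a_2 = 2^2 = 4. Work downward with a_k = (k+1)(k+2) a_{k+2} / (2(k - n)):
  a_0 = (1)(2)(4) / (2(0 - 2)) = 8/(-4) = -2
Hence H_2(x) = 4 x^2 - 2.

H_2(x); series = 4 x^2 - 2


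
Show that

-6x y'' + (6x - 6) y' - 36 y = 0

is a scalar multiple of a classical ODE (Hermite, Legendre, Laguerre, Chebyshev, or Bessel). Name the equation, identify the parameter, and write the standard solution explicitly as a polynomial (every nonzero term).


All three coefficients share the factor -6; dividing through by -6 gives  x y'' + (1 - x) y' + 6 y = 0.
This matches the Laguerre equation x y'' + (1 - x) y' + n y = 0 with n = 6; the polynomial solution is L_6(x).
With y = sum_k a_k x^k, matching x^k gives (k+1)k a_{k+1} + (k+1) a_{k+1} - k a_k + n a_k = 0, i.e. (k+1)^2 a_{k+1} = (k - n) a_k = (k - 6) a_k. The right side vanishes at k = 6, so the series terminates at degree 6.
Standard normalization L_n(0) = 1 gives a_0 = 1. Work upward with a_{k+1} = (k - 6) a_k / (k+1)^2:
  a_1 = (0 - 6)(1) / 1^2 = -6/1 = -6
  a_2 = (1 - 6)(-6) / 2^2 = 30/4 = 15/2
  a_3 = (2 - 6)(15/2) / 3^2 = -30/9 = -10/3
  a_4 = (3 - 6)(-10/3) / 4^2 = 10/16 = 5/8
  a_5 = (4 - 6)(5/8) / 5^2 = (-5/4)/25 = -1/20
  a_6 = (5 - 6)(-1/20) / 6^2 = (1/20)/36 = 1/720
Hence L_6(x) = x^6/720 - x^5/20 + 5 x^4/8 - 10 x^3/3 + 15 x^2/2 - 6 x + 1.

L_6(x); series = x^6/720 - x^5/20 + 5 x^4/8 - 10 x^3/3 + 15 x^2/2 - 6 x + 1


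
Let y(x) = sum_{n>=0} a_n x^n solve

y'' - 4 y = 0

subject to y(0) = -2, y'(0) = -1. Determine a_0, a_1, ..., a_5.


Ansatz: y(x) = sum_{n>=0} a_n x^n, so y'(x) = sum_{n>=1} n a_n x^(n-1) and y''(x) = sum_{n>=2} n(n-1) a_n x^(n-2).
Substitute into P(x) y'' + Q(x) y' + R(x) y = 0 with P(x) = 1, Q(x) = 0, R(x) = -4, and match powers of x.
Initial conditions: a_0 = -2, a_1 = -1.
Setting the coefficient of each power of x to zero and solving order by order (substituting the coefficients already found):
  x^0: 2 a_2 - 4 a_0 = 0  ->  2 a_2 = 4 a_0 = -8  ->  a_2 = -4
  x^1: 6 a_3 - 4 a_1 = 0  ->  6 a_3 = 4 a_1 = -4  ->  a_3 = -2/3
  x^2: 12 a_4 - 4 a_2 = 0  ->  12 a_4 = 4 a_2 = -16  ->  a_4 = -4/3
  x^3: 20 a_5 - 4 a_3 = 0  ->  20 a_5 = 4 a_3 = -8/3  ->  a_5 = -2/15
Truncated series: y(x) = -2 - x - 4 x^2 - (2/3) x^3 - (4/3) x^4 - (2/15) x^5 + O(x^6).

a_0 = -2; a_1 = -1; a_2 = -4; a_3 = -2/3; a_4 = -4/3; a_5 = -2/15


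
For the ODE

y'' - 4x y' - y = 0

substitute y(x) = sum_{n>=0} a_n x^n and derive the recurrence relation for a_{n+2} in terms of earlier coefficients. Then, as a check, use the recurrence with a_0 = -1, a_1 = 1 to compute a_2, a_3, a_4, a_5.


Substitute y = sum_n a_n x^n.
y''(x) has coefficient (n+2)(n+1) a_{n+2} at x^n;
-4 x y'(x) has coefficient -4 n a_n at x^n (shift);
-y(x) has coefficient -1 a_n at x^n.
Matching x^n: (n+2)(n+1) a_{n+2} + (-4n - 1) a_n = 0.
Thus a_{n+2} = (4n + 1) / ((n+1)(n+2)) * a_n.

Check with a_0 = -1, a_1 = 1 (apply the recurrence for n = 0, 1, 2, 3): a_0 = -1, a_1 = 1, a_2 = -1/2, a_3 = 5/6, a_4 = -3/8, a_5 = 13/24.

a_(n+2) = (4n + 1) / ((n+1)(n+2)) * a_n; check: a_0 = -1, a_1 = 1, a_2 = -1/2, a_3 = 5/6, a_4 = -3/8, a_5 = 13/24


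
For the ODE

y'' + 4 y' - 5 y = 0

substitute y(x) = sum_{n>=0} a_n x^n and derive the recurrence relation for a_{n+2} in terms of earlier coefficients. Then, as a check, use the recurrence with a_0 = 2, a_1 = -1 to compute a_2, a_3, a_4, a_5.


Substitute y = sum_n a_n x^n.
y''(x) has coefficient (n+2)(n+1) a_{n+2} at x^n;
4 y'(x) has coefficient 4 (n+1) a_{n+1} at x^n;
-5 y(x) has coefficient -5 a_n at x^n.
Matching x^n: (n+2)(n+1) a_{n+2} + 4 (n+1) a_{n+1} - 5 a_n = 0.
Thus a_{n+2} = [-4 (n+1) a_{n+1} + 5 a_n] / ((n+1)(n+2)).

Check with a_0 = 2, a_1 = -1 (apply the recurrence for n = 0, 1, 2, 3): a_0 = 2, a_1 = -1, a_2 = 7, a_3 = -61/6, a_4 = 157/12, a_5 = -1561/120.

a_(n+2) = [-4 (n+1) a_(n+1) + 5 a_n] / ((n+1)(n+2)); check: a_0 = 2, a_1 = -1, a_2 = 7, a_3 = -61/6, a_4 = 157/12, a_5 = -1561/120


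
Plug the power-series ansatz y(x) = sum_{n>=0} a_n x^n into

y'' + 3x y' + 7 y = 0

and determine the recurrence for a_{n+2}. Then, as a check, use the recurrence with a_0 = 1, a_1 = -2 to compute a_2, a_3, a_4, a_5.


Substitute y = sum_n a_n x^n.
y''(x) has coefficient (n+2)(n+1) a_{n+2} at x^n;
3 x y'(x) has coefficient 3 n a_n at x^n (shift);
7 y(x) has coefficient 7 a_n at x^n.
Matching x^n: (n+2)(n+1) a_{n+2} + (3n + 7) a_n = 0.
Thus a_{n+2} = (-3n - 7) / ((n+1)(n+2)) * a_n.

Check with a_0 = 1, a_1 = -2 (apply the recurrence for n = 0, 1, 2, 3): a_0 = 1, a_1 = -2, a_2 = -7/2, a_3 = 10/3, a_4 = 91/24, a_5 = -8/3.

a_(n+2) = (-3n - 7) / ((n+1)(n+2)) * a_n; check: a_0 = 1, a_1 = -2, a_2 = -7/2, a_3 = 10/3, a_4 = 91/24, a_5 = -8/3


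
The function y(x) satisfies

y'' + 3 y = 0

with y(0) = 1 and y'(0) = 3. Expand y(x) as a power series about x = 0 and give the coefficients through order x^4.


Ansatz: y(x) = sum_{n>=0} a_n x^n, so y'(x) = sum_{n>=1} n a_n x^(n-1) and y''(x) = sum_{n>=2} n(n-1) a_n x^(n-2).
Substitute into P(x) y'' + Q(x) y' + R(x) y = 0 with P(x) = 1, Q(x) = 0, R(x) = 3, and match powers of x.
Initial conditions: a_0 = 1, a_1 = 3.
Setting the coefficient of each power of x to zero and solving order by order (substituting the coefficients already found):
  x^0: 2 a_2 + 3 a_0 = 0  ->  2 a_2 = -3 a_0 = -3  ->  a_2 = -3/2
  x^1: 6 a_3 + 3 a_1 = 0  ->  6 a_3 = -3 a_1 = -9  ->  a_3 = -3/2
  x^2: 12 a_4 + 3 a_2 = 0  ->  12 a_4 = -3 a_2 = 9/2  ->  a_4 = 3/8
Truncated series: y(x) = 1 + 3 x - (3/2) x^2 - (3/2) x^3 + (3/8) x^4 + O(x^5).

a_0 = 1; a_1 = 3; a_2 = -3/2; a_3 = -3/2; a_4 = 3/8


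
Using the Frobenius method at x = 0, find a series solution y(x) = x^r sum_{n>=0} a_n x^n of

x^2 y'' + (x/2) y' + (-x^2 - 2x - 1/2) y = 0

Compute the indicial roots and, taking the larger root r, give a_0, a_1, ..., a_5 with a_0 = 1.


Write in Frobenius form y'' + (p(x)/x) y' + (q(x)/x^2) y = 0:
  p(x) = 1/2,  q(x) = -x^2 - 2x - 1/2.
Indicial equation: r(r-1) + (1/2) r + (-1/2) = 0 -> roots r_1 = 1, r_2 = -1/2.
Take r = r_1 = 1. Let y(x) = x^r sum_{n>=0} a_n x^n with a_0 = 1.
Substitute y = x^r sum a_n x^n and match x^{r+n}. The recurrence is
  D(n) a_n - 2 a_{n-1} - 1 a_{n-2} = 0,  where D(n) = (r+n)(r+n-1) + (1/2)(r+n) + (-1/2).
  a_n = [2 a_{n-1} + 1 a_{n-2}] / D(n).
Since the indicial polynomial factors as (r - r_1)(r - r_2), D(n) = (r_1 + n - r_1)(r_1 + n - r_2) = n(n + 3/2).
Evaluating step by step (a_0 = 1):
  n = 1: D(1) = 1(1 + 3/2) = 5/2; numerator = 2(1) = 2; a_1 = (2)/(5/2) = 4/5
  n = 2: D(2) = 2(2 + 3/2) = 7; numerator = 2(4/5) + 1(1) = 13/5; a_2 = (13/5)/(7) = 13/35
  n = 3: D(3) = 3(3 + 3/2) = 27/2; numerator = 2(13/35) + 1(4/5) = 54/35; a_3 = (54/35)/(27/2) = 4/35
  n = 4: D(4) = 4(4 + 3/2) = 22; numerator = 2(4/35) + 1(13/35) = 3/5; a_4 = (3/5)/(22) = 3/110
  n = 5: D(5) = 5(5 + 3/2) = 65/2; numerator = 2(3/110) + 1(4/35) = 13/77; a_5 = (13/77)/(65/2) = 2/385

r = 1; a_0 = 1; a_1 = 4/5; a_2 = 13/35; a_3 = 4/35; a_4 = 3/110; a_5 = 2/385


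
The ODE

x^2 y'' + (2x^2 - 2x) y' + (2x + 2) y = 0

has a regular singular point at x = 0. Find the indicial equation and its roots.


Divide by x^2 to reach normal form y'' + P_1(x) y' + P_2(x) y = 0 with P_1(x) = 2 - 2/x and P_2(x) = 2/x + 2/x^2.
x = 0 is a singular point because the y'-coefficient 2 - 2/x has a pole at x = 0 and the y-coefficient 2/x + 2/x^2 has a pole at x = 0.
It is a regular singular point because x P_1(x) = p(x) = 2x - 2 and x^2 P_2(x) = q(x) = 2x + 2 are polynomials, hence analytic at x = 0.
p(0) = -2,  q(0) = 2.
Indicial equation: r(r-1) + p(0) r + q(0) = 0, i.e. r^2 + (p(0) - 1) r + q(0) = 0, i.e. r^2 - 3 r + 2 = 0.
Discriminant: (-3)^2 - 4(2) = 1, so r = (3 ± 1)/2.
Solving: r_1 = 2, r_2 = 1.

indicial: r^2 - 3 r + 2 = 0; roots r_1 = 2, r_2 = 1


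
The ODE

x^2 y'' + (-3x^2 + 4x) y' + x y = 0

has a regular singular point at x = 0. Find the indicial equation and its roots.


Divide by x^2 to reach normal form y'' + P_1(x) y' + P_2(x) y = 0 with P_1(x) = -3 + 4/x and P_2(x) = 1/x.
x = 0 is a singular point because the y'-coefficient -3 + 4/x has a pole at x = 0 and the y-coefficient 1/x has a pole at x = 0.
It is a regular singular point because x P_1(x) = p(x) = 4 - 3x and x^2 P_2(x) = q(x) = x are polynomials, hence analytic at x = 0.
p(0) = 4,  q(0) = 0.
Indicial equation: r(r-1) + p(0) r + q(0) = 0, i.e. r^2 + (p(0) - 1) r + q(0) = 0, i.e. r^2 + 3 r = 0.
Discriminant: (3)^2 - 4(0) = 9, so r = (-3 ± 3)/2.
Solving: r_1 = 0, r_2 = -3.

indicial: r^2 + 3 r = 0; roots r_1 = 0, r_2 = -3


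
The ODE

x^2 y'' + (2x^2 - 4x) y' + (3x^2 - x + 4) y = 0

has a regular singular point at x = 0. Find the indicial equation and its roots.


Divide by x^2 to reach normal form y'' + P_1(x) y' + P_2(x) y = 0 with P_1(x) = 2 - 4/x and P_2(x) = 3 - 1/x + 4/x^2.
x = 0 is a singular point because the y'-coefficient 2 - 4/x has a pole at x = 0 and the y-coefficient 3 - 1/x + 4/x^2 has a pole at x = 0.
It is a regular singular point because x P_1(x) = p(x) = 2x - 4 and x^2 P_2(x) = q(x) = 3x^2 - x + 4 are polynomials, hence analytic at x = 0.
p(0) = -4,  q(0) = 4.
Indicial equation: r(r-1) + p(0) r + q(0) = 0, i.e. r^2 + (p(0) - 1) r + q(0) = 0, i.e. r^2 - 5 r + 4 = 0.
Discriminant: (-5)^2 - 4(4) = 9, so r = (5 ± 3)/2.
Solving: r_1 = 4, r_2 = 1.

indicial: r^2 - 5 r + 4 = 0; roots r_1 = 4, r_2 = 1


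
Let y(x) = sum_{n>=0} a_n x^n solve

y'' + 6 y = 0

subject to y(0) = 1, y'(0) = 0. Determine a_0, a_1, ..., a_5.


Ansatz: y(x) = sum_{n>=0} a_n x^n, so y'(x) = sum_{n>=1} n a_n x^(n-1) and y''(x) = sum_{n>=2} n(n-1) a_n x^(n-2).
Substitute into P(x) y'' + Q(x) y' + R(x) y = 0 with P(x) = 1, Q(x) = 0, R(x) = 6, and match powers of x.
Initial conditions: a_0 = 1, a_1 = 0.
Setting the coefficient of each power of x to zero and solving order by order (substituting the coefficients already found):
  x^0: 2 a_2 + 6 a_0 = 0  ->  2 a_2 = -6 a_0 = -6  ->  a_2 = -3
  x^1: 6 a_3 + 6 a_1 = 0  ->  6 a_3 = -6 a_1 = 0  ->  a_3 = 0
  x^2: 12 a_4 + 6 a_2 = 0  ->  12 a_4 = -6 a_2 = 18  ->  a_4 = 3/2
  x^3: 20 a_5 + 6 a_3 = 0  ->  20 a_5 = -6 a_3 = 0  ->  a_5 = 0
Truncated series: y(x) = 1 - 3 x^2 + (3/2) x^4 + O(x^6).

a_0 = 1; a_1 = 0; a_2 = -3; a_3 = 0; a_4 = 3/2; a_5 = 0
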